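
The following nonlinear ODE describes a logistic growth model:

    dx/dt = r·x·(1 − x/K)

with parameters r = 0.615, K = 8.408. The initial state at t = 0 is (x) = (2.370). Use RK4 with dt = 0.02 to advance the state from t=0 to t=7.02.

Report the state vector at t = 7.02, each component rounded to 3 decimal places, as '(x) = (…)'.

(x) = (8.132)

t=0.000: state=(2.370)
step 1 (dt=0.02): k1=(1.047), k2=(1.050), k3=(1.050), k4=(1.052); state += dt/6·(k1+2k2+2k3+k4)
t=0.020: state=(2.391)
t=0.040: state=(2.412)
t=0.060: state=(2.433)
continuing one RK4 step at a time; state shown every 25 steps (Δt=0.5):
t=0.500: state=(2.926)
t=1.000: state=(3.537)
t=1.500: state=(4.177)
t=2.000: state=(4.819)
t=2.500: state=(5.433)
t=3.000: state=(5.995)
t=3.500: state=(6.488)
t=4.000: state=(6.905)
t=4.500: state=(7.248)
t=5.000: state=(7.523)
t=5.500: state=(7.738)
t=6.000: state=(7.905)
t=6.500: state=(8.032)
t=7.000: state=(8.128)
t=7.020: state=(8.132)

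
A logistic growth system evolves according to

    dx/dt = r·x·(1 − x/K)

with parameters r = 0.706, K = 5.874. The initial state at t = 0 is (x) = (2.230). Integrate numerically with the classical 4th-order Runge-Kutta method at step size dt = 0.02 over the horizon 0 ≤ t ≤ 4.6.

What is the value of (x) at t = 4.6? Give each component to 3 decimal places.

(x) = (5.523)

t=0.000: state=(2.230)
step 1 (dt=0.02): k1=(0.977), k2=(0.978), k3=(0.978), k4=(0.980); state += dt/6·(k1+2k2+2k3+k4)
t=0.020: state=(2.250)
t=0.040: state=(2.269)
t=0.060: state=(2.289)
continuing one RK4 step at a time; state shown every 10 steps (Δt=0.2):
t=0.200: state=(2.428)
t=0.400: state=(2.632)
t=0.600: state=(2.838)
t=0.800: state=(3.045)
t=1.000: state=(3.251)
t=1.200: state=(3.455)
t=1.400: state=(3.653)
t=1.600: state=(3.844)
t=1.800: state=(4.027)
t=2.000: state=(4.201)
t=2.200: state=(4.365)
t=2.400: state=(4.518)
t=2.600: state=(4.659)
t=2.800: state=(4.790)
t=3.000: state=(4.909)
t=3.200: state=(5.018)
t=3.400: state=(5.116)
t=3.600: state=(5.204)
t=3.800: state=(5.284)
t=4.000: state=(5.355)
t=4.200: state=(5.418)
t=4.400: state=(5.474)
t=4.600: state=(5.523)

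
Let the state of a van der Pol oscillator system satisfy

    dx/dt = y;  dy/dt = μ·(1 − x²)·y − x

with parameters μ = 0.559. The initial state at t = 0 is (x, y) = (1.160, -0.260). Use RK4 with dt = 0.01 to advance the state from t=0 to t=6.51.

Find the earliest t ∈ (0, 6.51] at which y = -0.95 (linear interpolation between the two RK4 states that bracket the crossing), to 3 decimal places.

t = 0.678

t=0.000: state=(1.160, -0.260)
step 1 (dt=0.01): k1=(-0.260, -1.110), k2=(-0.266, -1.108), k3=(-0.266, -1.108), k4=(-0.271, -1.106); state += dt/6·(k1+2k2+2k3+k4)
t=0.010: state=(1.157, -0.271)
t=0.020: state=(1.155, -0.282)
t=0.030: state=(1.152, -0.293)
continuing one RK4 step at a time; state shown every 25 steps (Δt=0.25):
t=0.250: state=(1.061, -0.526)
t=0.500: state=(0.898, -0.776)
t=0.670: state=(0.752, -0.942)
next step: t=0.680: state=(0.743, -0.952) — y has crossed -0.95
linear interpolation between t=0.670 (-0.94240) and t=0.680 (-0.95221) → t≈0.678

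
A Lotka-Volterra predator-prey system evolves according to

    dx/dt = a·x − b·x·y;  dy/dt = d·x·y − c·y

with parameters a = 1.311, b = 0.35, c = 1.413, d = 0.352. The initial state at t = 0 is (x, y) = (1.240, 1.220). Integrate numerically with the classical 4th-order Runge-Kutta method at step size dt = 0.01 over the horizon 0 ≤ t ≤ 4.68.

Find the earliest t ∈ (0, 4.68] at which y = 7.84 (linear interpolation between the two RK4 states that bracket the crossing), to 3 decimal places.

t=0.000: state=(1.240, 1.220)
step 1 (dt=0.01): k1=(1.096, -1.191), k2=(1.104, -1.183), k3=(1.104, -1.183), k4=(1.111, -1.175); state += dt/6·(k1+2k2+2k3+k4)
t=0.010: state=(1.251, 1.208)
t=0.020: state=(1.262, 1.196)
t=0.030: state=(1.274, 1.185)
continuing one RK4 step at a time; state shown every 20 steps (Δt=0.2):
t=0.200: state=(1.491, 1.012)
t=0.400: state=(1.816, 0.857)
t=0.600: state=(2.232, 0.744)
t=0.800: state=(2.762, 0.668)
t=1.000: state=(3.432, 0.626)
t=1.200: state=(4.271, 0.618)
t=1.400: state=(5.312, 0.652)
t=1.600: state=(6.577, 0.746)
t=1.800: state=(8.065, 0.941)
t=2.000: state=(9.699, 1.324)
t=2.200: state=(11.221, 2.089)
t=2.400: state=(12.022, 3.594)
t=2.600: state=(11.164, 6.202)
t=2.700: state=(9.960, 7.820)
next step: t=2.710: state=(9.816, 7.984) — y has crossed 7.84
linear interpolation between t=2.700 (7.82040) and t=2.710 (7.98379) → t≈2.701

t = 2.701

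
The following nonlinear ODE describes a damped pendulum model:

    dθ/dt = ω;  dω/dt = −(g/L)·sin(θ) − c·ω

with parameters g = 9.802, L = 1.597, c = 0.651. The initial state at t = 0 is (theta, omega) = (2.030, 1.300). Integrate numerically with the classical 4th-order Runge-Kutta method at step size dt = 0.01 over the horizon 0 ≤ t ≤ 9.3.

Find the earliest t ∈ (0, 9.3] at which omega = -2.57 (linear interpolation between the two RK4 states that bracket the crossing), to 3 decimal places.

t=0.000: state=(2.030, 1.300)
step 1 (dt=0.01): k1=(1.300, -6.348), k2=(1.268, -6.310), k3=(1.268, -6.310), k4=(1.237, -6.272); state += dt/6·(k1+2k2+2k3+k4)
t=0.010: state=(2.043, 1.237)
t=0.020: state=(2.055, 1.175)
t=0.030: state=(2.066, 1.113)
continuing one RK4 step at a time; state shown every 50 steps (Δt=0.5):
t=0.500: state=(1.999, -1.293)
t=0.770: state=(1.478, -2.560)
next step: t=0.780: state=(1.452, -2.604) — omega has crossed -2.57
linear interpolation between t=0.770 (-2.55985) and t=0.780 (-2.60407) → t≈0.772

t = 0.772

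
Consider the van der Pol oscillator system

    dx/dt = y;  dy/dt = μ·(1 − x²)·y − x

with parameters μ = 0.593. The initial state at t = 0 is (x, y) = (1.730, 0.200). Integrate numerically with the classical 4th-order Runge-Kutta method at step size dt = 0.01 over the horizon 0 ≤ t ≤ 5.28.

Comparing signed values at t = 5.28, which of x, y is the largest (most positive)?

largest component: y

t=0.000: state=(1.730, 0.200)
step 1 (dt=0.01): k1=(0.200, -1.966), k2=(0.190, -1.956), k3=(0.190, -1.956), k4=(0.180, -1.946); state += dt/6·(k1+2k2+2k3+k4)
t=0.010: state=(1.732, 0.180)
t=0.020: state=(1.734, 0.161)
t=0.030: state=(1.735, 0.142)
continuing one RK4 step at a time; state shown every 20 steps (Δt=0.2):
t=0.200: state=(1.733, -0.152)
t=0.400: state=(1.674, -0.427)
t=0.600: state=(1.566, -0.647)
t=0.800: state=(1.418, -0.838)
t=1.000: state=(1.232, -1.020)
t=1.200: state=(1.009, -1.210)
t=1.400: state=(0.746, -1.422)
t=1.600: state=(0.439, -1.658)
t=1.800: state=(0.082, -1.906)
t=2.000: state=(-0.321, -2.115)
t=2.200: state=(-0.755, -2.186)
t=2.400: state=(-1.179, -2.005)
t=2.600: state=(-1.538, -1.550)
t=2.800: state=(-1.789, -0.951)
t=3.000: state=(-1.921, -0.387)
t=3.200: state=(-1.952, 0.053)
t=3.400: state=(-1.908, 0.369)
t=3.600: state=(-1.810, 0.599)
t=3.800: state=(-1.672, 0.781)
t=4.000: state=(-1.499, 0.943)
t=4.200: state=(-1.295, 1.107)
t=4.400: state=(-1.055, 1.288)
t=4.600: state=(-0.777, 1.497)
t=4.800: state=(-0.454, 1.739)
t=5.000: state=(-0.081, 1.996)
t=5.200: state=(0.342, 2.213)
t=5.280: state=(0.521, 2.265)
compare at T: x=0.521, y=2.265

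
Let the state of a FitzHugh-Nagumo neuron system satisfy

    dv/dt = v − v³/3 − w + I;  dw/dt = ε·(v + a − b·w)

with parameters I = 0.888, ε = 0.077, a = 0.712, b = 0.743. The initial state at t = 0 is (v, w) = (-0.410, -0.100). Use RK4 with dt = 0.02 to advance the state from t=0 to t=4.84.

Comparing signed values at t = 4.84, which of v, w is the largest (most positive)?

largest component: v

t=0.000: state=(-0.410, -0.100)
step 1 (dt=0.02): k1=(0.601, 0.029), k2=(0.606, 0.029), k3=(0.606, 0.029), k4=(0.611, 0.030); state += dt/6·(k1+2k2+2k3+k4)
t=0.020: state=(-0.398, -0.099)
t=0.040: state=(-0.386, -0.099)
t=0.060: state=(-0.373, -0.098)
continuing one RK4 step at a time; state shown every 10 steps (Δt=0.2):
t=0.200: state=(-0.279, -0.093)
t=0.400: state=(-0.124, -0.084)
t=0.600: state=(0.062, -0.073)
t=0.800: state=(0.287, -0.059)
t=1.000: state=(0.553, -0.041)
t=1.200: state=(0.852, -0.019)
t=1.400: state=(1.163, 0.008)
t=1.600: state=(1.446, 0.039)
t=1.800: state=(1.669, 0.073)
t=2.000: state=(1.820, 0.110)
t=2.200: state=(1.910, 0.148)
t=2.400: state=(1.957, 0.187)
t=2.600: state=(1.978, 0.226)
t=2.800: state=(1.984, 0.265)
t=3.000: state=(1.981, 0.303)
t=3.200: state=(1.974, 0.341)
t=3.400: state=(1.965, 0.378)
t=3.600: state=(1.953, 0.415)
t=3.800: state=(1.942, 0.451)
t=4.000: state=(1.929, 0.486)
t=4.200: state=(1.917, 0.521)
t=4.400: state=(1.904, 0.555)
t=4.600: state=(1.891, 0.589)
t=4.800: state=(1.878, 0.622)
t=4.840: state=(1.876, 0.628)
compare at T: v=1.876, w=0.628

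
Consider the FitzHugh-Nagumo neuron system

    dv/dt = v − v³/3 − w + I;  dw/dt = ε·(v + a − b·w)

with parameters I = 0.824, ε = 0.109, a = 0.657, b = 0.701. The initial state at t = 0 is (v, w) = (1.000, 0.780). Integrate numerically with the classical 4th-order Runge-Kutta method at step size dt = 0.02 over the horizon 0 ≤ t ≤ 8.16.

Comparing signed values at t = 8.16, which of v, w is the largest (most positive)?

largest component: w

t=0.000: state=(1.000, 0.780)
step 1 (dt=0.02): k1=(0.711, 0.121), k2=(0.709, 0.122), k3=(0.709, 0.122), k4=(0.708, 0.122); state += dt/6·(k1+2k2+2k3+k4)
t=0.020: state=(1.014, 0.782)
t=0.040: state=(1.028, 0.785)
t=0.060: state=(1.042, 0.787)
continuing one RK4 step at a time; state shown every 25 steps (Δt=0.5):
t=0.500: state=(1.319, 0.848)
t=1.000: state=(1.514, 0.928)
t=1.500: state=(1.588, 1.012)
t=2.000: state=(1.595, 1.094)
t=2.500: state=(1.569, 1.173)
t=3.000: state=(1.530, 1.247)
t=3.500: state=(1.484, 1.316)
t=4.000: state=(1.433, 1.380)
t=4.500: state=(1.380, 1.439)
t=5.000: state=(1.323, 1.492)
t=5.500: state=(1.263, 1.540)
t=6.000: state=(1.198, 1.584)
t=6.500: state=(1.127, 1.622)
t=7.000: state=(1.049, 1.654)
t=7.500: state=(0.960, 1.681)
t=8.000: state=(0.855, 1.702)
t=8.160: state=(0.817, 1.707)
compare at T: v=0.817, w=1.707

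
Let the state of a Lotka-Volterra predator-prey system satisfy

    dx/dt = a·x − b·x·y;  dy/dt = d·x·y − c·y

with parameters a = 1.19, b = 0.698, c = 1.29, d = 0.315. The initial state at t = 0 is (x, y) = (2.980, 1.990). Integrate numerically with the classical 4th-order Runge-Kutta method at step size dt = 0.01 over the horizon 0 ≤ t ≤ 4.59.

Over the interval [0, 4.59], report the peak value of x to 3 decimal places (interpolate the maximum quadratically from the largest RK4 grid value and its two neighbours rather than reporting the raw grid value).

t=0.000: state=(2.980, 1.990)
step 1 (dt=0.01): k1=(-0.593, -0.699), k2=(-0.585, -0.700), k3=(-0.585, -0.700), k4=(-0.577, -0.700); state += dt/6·(k1+2k2+2k3+k4)
t=0.010: state=(2.974, 1.983)
t=0.020: state=(2.968, 1.976)
t=0.030: state=(2.963, 1.969)
continuing one RK4 step at a time; state shown every 20 steps (Δt=0.2):
t=0.200: state=(2.892, 1.849)
t=0.400: state=(2.862, 1.712)
t=0.600: state=(2.885, 1.585)
t=0.800: state=(2.957, 1.471)
t=1.000: state=(3.077, 1.375)
t=1.200: state=(3.240, 1.295)
t=1.400: state=(3.446, 1.235)
t=1.600: state=(3.691, 1.195)
t=1.800: state=(3.970, 1.175)
t=2.000: state=(4.275, 1.177)
t=2.200: state=(4.596, 1.202)
t=2.400: state=(4.914, 1.253)
t=2.600: state=(5.207, 1.332)
t=2.800: state=(5.446, 1.440)
t=3.000: state=(5.599, 1.576)
t=3.200: state=(5.638, 1.736)
t=3.400: state=(5.547, 1.909)
t=3.600: state=(5.326, 2.079)
t=3.800: state=(5.002, 2.225)
t=4.000: state=(4.616, 2.328)
t=4.200: state=(4.215, 2.375)
t=4.400: state=(3.839, 2.364)
t=4.590: state=(3.529, 2.306)
largest grid value and its neighbours: x(3.150)=5.64046, x(3.160)=5.64070, x(3.170)=5.64062
parabola through these three points peaks at t≈3.163 with x≈5.64071

max x = 5.641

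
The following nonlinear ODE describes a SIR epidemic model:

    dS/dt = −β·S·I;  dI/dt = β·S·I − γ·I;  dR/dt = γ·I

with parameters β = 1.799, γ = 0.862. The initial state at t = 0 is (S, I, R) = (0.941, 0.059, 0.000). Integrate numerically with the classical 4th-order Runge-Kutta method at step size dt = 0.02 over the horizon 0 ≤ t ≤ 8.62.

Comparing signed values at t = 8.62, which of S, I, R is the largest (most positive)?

largest component: R

t=0.000: state=(0.941, 0.059, 0.000)
step 1 (dt=0.02): k1=(-0.100, 0.049, 0.051), k2=(-0.101, 0.049, 0.051), k3=(-0.101, 0.049, 0.051), k4=(-0.101, 0.050, 0.052); state += dt/6·(k1+2k2+2k3+k4)
t=0.020: state=(0.939, 0.060, 0.001)
t=0.040: state=(0.937, 0.061, 0.002)
t=0.060: state=(0.935, 0.062, 0.003)
continuing one RK4 step at a time; state shown every 25 steps (Δt=0.5):
t=0.500: state=(0.882, 0.087, 0.031)
t=1.000: state=(0.803, 0.121, 0.076)
t=1.500: state=(0.709, 0.155, 0.136)
t=2.000: state=(0.609, 0.183, 0.209)
t=2.500: state=(0.513, 0.196, 0.291)
t=3.000: state=(0.429, 0.195, 0.376)
t=3.500: state=(0.363, 0.180, 0.457)
t=4.000: state=(0.311, 0.159, 0.530)
t=4.500: state=(0.273, 0.134, 0.593)
t=5.000: state=(0.244, 0.110, 0.646)
t=5.500: state=(0.224, 0.088, 0.688)
t=6.000: state=(0.209, 0.069, 0.722)
t=6.500: state=(0.197, 0.054, 0.749)
t=7.000: state=(0.189, 0.042, 0.769)
t=7.500: state=(0.183, 0.032, 0.785)
t=8.000: state=(0.178, 0.025, 0.797)
t=8.500: state=(0.175, 0.019, 0.806)
t=8.620: state=(0.174, 0.018, 0.808)
compare at T: S=0.174, I=0.018, R=0.808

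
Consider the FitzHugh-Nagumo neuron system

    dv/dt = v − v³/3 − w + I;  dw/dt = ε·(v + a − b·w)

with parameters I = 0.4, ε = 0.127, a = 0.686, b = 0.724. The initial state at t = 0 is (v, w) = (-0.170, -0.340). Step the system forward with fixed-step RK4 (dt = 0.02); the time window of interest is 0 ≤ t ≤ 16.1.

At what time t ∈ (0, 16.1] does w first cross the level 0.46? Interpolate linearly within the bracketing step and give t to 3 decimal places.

t = 3.409

t=0.000: state=(-0.170, -0.340)
step 1 (dt=0.02): k1=(0.572, 0.097), k2=(0.576, 0.097), k3=(0.576, 0.097), k4=(0.581, 0.098); state += dt/6·(k1+2k2+2k3+k4)
t=0.020: state=(-0.158, -0.338)
t=0.040: state=(-0.147, -0.336)
t=0.060: state=(-0.135, -0.334)
continuing one RK4 step at a time; state shown every 50 steps (Δt=1):
t=1.000: state=(0.702, -0.200)
t=2.000: state=(1.675, 0.054)
t=3.000: state=(1.787, 0.347)
t=3.400: state=(1.753, 0.458)
next step: t=3.420: state=(1.751, 0.463) — w has crossed 0.46
linear interpolation between t=3.400 (0.45752) and t=3.420 (0.46287) → t≈3.409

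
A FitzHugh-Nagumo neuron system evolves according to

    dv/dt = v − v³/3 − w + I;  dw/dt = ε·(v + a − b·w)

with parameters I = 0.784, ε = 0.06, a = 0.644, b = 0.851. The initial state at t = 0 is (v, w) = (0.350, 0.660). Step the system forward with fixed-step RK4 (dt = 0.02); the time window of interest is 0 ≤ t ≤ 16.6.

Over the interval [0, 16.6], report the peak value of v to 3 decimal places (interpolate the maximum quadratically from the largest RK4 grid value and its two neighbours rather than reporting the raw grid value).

t=0.000: state=(0.350, 0.660)
step 1 (dt=0.02): k1=(0.460, 0.026), k2=(0.463, 0.026), k3=(0.464, 0.026), k4=(0.467, 0.026); state += dt/6·(k1+2k2+2k3+k4)
t=0.020: state=(0.359, 0.661)
t=0.040: state=(0.369, 0.661)
t=0.060: state=(0.378, 0.662)
continuing one RK4 step at a time; state shown every 50 steps (Δt=1):
t=1.000: state=(0.987, 0.703)
t=2.000: state=(1.555, 0.782)
t=3.000: state=(1.677, 0.877)
t=4.000: state=(1.655, 0.969)
t=5.000: state=(1.609, 1.053)
t=6.000: state=(1.559, 1.131)
t=7.000: state=(1.507, 1.202)
t=8.000: state=(1.454, 1.267)
t=9.000: state=(1.400, 1.325)
t=10.000: state=(1.343, 1.377)
t=11.000: state=(1.284, 1.423)
t=12.000: state=(1.222, 1.463)
t=13.000: state=(1.154, 1.497)
t=14.000: state=(1.078, 1.526)
t=15.000: state=(0.989, 1.548)
t=16.000: state=(0.879, 1.563)
t=16.600: state=(0.794, 1.569)
largest grid value and its neighbours: v(3.080)=1.67794, v(3.100)=1.67798, v(3.120)=1.67798
parabola through these three points peaks at t≈3.110 with v≈1.67798

max v = 1.678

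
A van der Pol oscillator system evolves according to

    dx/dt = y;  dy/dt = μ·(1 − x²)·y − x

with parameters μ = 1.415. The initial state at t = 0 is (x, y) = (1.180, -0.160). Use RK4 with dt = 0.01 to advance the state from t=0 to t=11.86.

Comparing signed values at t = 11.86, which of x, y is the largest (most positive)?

largest component: y

t=0.000: state=(1.180, -0.160)
step 1 (dt=0.01): k1=(-0.160, -1.091), k2=(-0.165, -1.088), k3=(-0.165, -1.088), k4=(-0.171, -1.084); state += dt/6·(k1+2k2+2k3+k4)
t=0.010: state=(1.178, -0.171)
t=0.020: state=(1.177, -0.182)
t=0.030: state=(1.175, -0.192)
continuing one RK4 step at a time; state shown every 50 steps (Δt=0.5):
t=0.500: state=(0.973, -0.661)
t=1.000: state=(0.490, -1.345)
t=1.500: state=(-0.491, -2.650)
t=2.000: state=(-1.722, -1.461)
t=2.500: state=(-1.934, 0.192)
t=3.000: state=(-1.748, 0.488)
t=3.500: state=(-1.463, 0.656)
t=4.000: state=(-1.071, 0.952)
t=4.500: state=(-0.439, 1.700)
t=5.000: state=(0.776, 3.106)
t=5.500: state=(1.921, 0.877)
t=6.000: state=(1.969, -0.308)
t=6.500: state=(1.758, -0.504)
t=7.000: state=(1.470, -0.658)
t=7.500: state=(1.078, -0.948)
t=8.000: state=(0.451, -1.685)
t=8.500: state=(-0.756, -3.101)
t=9.000: state=(-1.915, -0.912)
t=9.500: state=(-1.971, 0.303)
t=10.000: state=(-1.761, 0.502)
t=10.500: state=(-1.475, 0.655)
t=11.000: state=(-1.085, 0.942)
t=11.500: state=(-0.463, 1.668)
t=11.860: state=(0.322, 2.753)
compare at T: x=0.322, y=2.753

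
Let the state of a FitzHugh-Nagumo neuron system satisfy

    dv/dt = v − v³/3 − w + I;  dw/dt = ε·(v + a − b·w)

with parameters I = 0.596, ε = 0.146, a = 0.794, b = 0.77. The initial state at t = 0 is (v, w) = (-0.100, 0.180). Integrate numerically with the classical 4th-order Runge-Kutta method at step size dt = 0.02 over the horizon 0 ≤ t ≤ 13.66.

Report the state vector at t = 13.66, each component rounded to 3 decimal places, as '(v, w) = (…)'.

t=0.000: state=(-0.100, 0.180)
step 1 (dt=0.02): k1=(0.316, 0.081), k2=(0.319, 0.081), k3=(0.319, 0.081), k4=(0.321, 0.082); state += dt/6·(k1+2k2+2k3+k4)
t=0.020: state=(-0.094, 0.182)
t=0.040: state=(-0.087, 0.183)
t=0.060: state=(-0.081, 0.185)
continuing one RK4 step at a time; state shown every 25 steps (Δt=0.5):
t=0.500: state=(0.092, 0.226)
t=1.000: state=(0.372, 0.286)
t=1.500: state=(0.754, 0.366)
t=2.000: state=(1.169, 0.471)
t=2.500: state=(1.467, 0.596)
t=3.000: state=(1.592, 0.730)
t=3.500: state=(1.606, 0.860)
t=4.000: state=(1.568, 0.982)
t=4.500: state=(1.508, 1.094)
t=5.000: state=(1.437, 1.195)
t=5.500: state=(1.357, 1.286)
t=6.000: state=(1.271, 1.365)
t=6.500: state=(1.175, 1.434)
t=7.000: state=(1.066, 1.491)
t=7.500: state=(0.939, 1.537)
t=8.000: state=(0.783, 1.571)
t=8.500: state=(0.578, 1.590)
t=9.000: state=(0.285, 1.591)
t=9.500: state=(-0.170, 1.565)
t=10.000: state=(-0.859, 1.501)
t=10.500: state=(-1.563, 1.387)
t=11.000: state=(-1.888, 1.243)
t=11.500: state=(-1.944, 1.094)
t=12.000: state=(-1.919, 0.954)
t=12.500: state=(-1.875, 0.823)
t=13.000: state=(-1.827, 0.703)
t=13.500: state=(-1.778, 0.593)
t=13.660: state=(-1.762, 0.560)

(v, w) = (-1.762, 0.560)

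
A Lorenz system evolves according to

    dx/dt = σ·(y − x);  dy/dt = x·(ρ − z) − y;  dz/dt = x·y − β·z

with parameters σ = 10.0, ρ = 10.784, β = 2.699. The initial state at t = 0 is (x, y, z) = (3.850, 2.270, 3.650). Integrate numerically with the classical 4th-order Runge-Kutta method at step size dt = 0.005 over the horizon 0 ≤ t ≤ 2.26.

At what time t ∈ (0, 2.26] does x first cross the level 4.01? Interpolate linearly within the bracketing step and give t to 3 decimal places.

t=0.000: state=(3.850, 2.270, 3.650)
step 1 (dt=0.005): k1=(-15.800, 25.196, -1.112), k2=(-14.775, 24.862, -0.954), k3=(-14.809, 24.879, -0.952), k4=(-13.816, 24.561, -0.797); state += dt/6·(k1+2k2+2k3+k4)
t=0.005: state=(3.776, 2.394, 3.645)
t=0.010: state=(3.712, 2.516, 3.642)
t=0.015: state=(3.656, 2.634, 3.640)
continuing one RK4 step at a time; state shown every 20 steps (Δt=0.1):
t=0.100: state=(3.676, 4.461, 3.863)
t=0.130: state=(3.966, 5.097, 4.088)
next step: t=0.135: state=(4.023, 5.204, 4.136) — x has crossed 4.01
linear interpolation between t=0.130 (3.96555) and t=0.135 (4.02336) → t≈0.134

t = 0.134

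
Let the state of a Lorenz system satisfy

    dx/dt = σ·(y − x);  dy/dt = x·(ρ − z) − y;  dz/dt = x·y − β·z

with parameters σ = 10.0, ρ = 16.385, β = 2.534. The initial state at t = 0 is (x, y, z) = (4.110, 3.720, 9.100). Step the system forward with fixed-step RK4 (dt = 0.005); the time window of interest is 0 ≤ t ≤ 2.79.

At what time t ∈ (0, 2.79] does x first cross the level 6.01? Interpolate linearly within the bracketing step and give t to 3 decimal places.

t = 0.160

t=0.000: state=(4.110, 3.720, 9.100)
step 1 (dt=0.005): k1=(-3.900, 26.221, -7.770), k2=(-3.147, 26.164, -7.488), k3=(-3.167, 26.175, -7.484), k4=(-2.433, 26.128, -7.198); state += dt/6·(k1+2k2+2k3+k4)
t=0.005: state=(4.094, 3.851, 9.063)
t=0.010: state=(4.086, 3.981, 9.028)
t=0.015: state=(4.084, 4.112, 8.996)
continuing one RK4 step at a time; state shown every 20 steps (Δt=0.1):
t=0.100: state=(4.843, 6.431, 9.031)
t=0.160: state=(6.005, 8.237, 9.979)
next step: t=0.165: state=(6.117, 8.387, 10.104) — x has crossed 6.01
linear interpolation between t=0.160 (6.00471) and t=0.165 (6.11727) → t≈0.160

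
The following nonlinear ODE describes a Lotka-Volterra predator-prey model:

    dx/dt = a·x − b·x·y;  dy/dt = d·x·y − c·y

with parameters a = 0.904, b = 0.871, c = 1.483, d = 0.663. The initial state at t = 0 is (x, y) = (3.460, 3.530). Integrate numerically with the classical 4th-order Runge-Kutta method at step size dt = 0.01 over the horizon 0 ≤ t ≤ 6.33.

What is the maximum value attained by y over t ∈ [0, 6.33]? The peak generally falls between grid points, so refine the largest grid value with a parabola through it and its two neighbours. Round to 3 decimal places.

t=0.000: state=(3.460, 3.530)
step 1 (dt=0.01): k1=(-7.510, 2.863), k2=(-7.472, 2.786), k3=(-7.471, 2.786), k4=(-7.430, 2.709); state += dt/6·(k1+2k2+2k3+k4)
t=0.010: state=(3.385, 3.558)
t=0.020: state=(3.311, 3.584)
t=0.030: state=(3.238, 3.609)
continuing one RK4 step at a time; state shown every 25 steps (Δt=0.25):
t=0.250: state=(1.927, 3.768)
t=0.500: state=(1.108, 3.317)
t=0.750: state=(0.725, 2.654)
t=1.000: state=(0.546, 2.032)
t=1.250: state=(0.466, 1.524)
t=1.500: state=(0.438, 1.133)
t=1.750: state=(0.444, 0.841)
t=2.000: state=(0.475, 0.626)
t=2.250: state=(0.529, 0.470)
t=2.500: state=(0.606, 0.356)
t=2.750: state=(0.710, 0.274)
t=3.000: state=(0.844, 0.215)
t=3.250: state=(1.015, 0.173)
t=3.500: state=(1.230, 0.144)
t=3.750: state=(1.497, 0.124)
t=4.000: state=(1.829, 0.113)
t=4.250: state=(2.239, 0.109)
t=4.500: state=(2.740, 0.114)
t=4.750: state=(3.346, 0.130)
t=5.000: state=(4.064, 0.165)
t=5.250: state=(4.880, 0.239)
t=5.500: state=(5.721, 0.397)
t=5.750: state=(6.363, 0.750)
t=6.000: state=(6.301, 1.499)
t=6.250: state=(5.028, 2.691)
t=6.330: state=(4.421, 3.071)
largest grid value and its neighbours: y(0.180)=3.79253, y(0.190)=3.79289, y(0.200)=3.79191
parabola through these three points peaks at t≈0.188 with y≈3.79292

max y = 3.793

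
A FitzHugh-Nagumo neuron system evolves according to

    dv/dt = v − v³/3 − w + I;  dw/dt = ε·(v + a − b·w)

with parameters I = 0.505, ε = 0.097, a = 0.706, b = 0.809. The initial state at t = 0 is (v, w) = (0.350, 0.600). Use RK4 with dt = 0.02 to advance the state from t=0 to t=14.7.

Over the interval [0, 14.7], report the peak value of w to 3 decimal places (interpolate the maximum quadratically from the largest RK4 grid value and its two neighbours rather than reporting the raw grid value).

t=0.000: state=(0.350, 0.600)
step 1 (dt=0.02): k1=(0.241, 0.055), k2=(0.242, 0.056), k3=(0.242, 0.056), k4=(0.244, 0.056); state += dt/6·(k1+2k2+2k3+k4)
t=0.020: state=(0.355, 0.601)
t=0.040: state=(0.360, 0.602)
t=0.060: state=(0.365, 0.603)
continuing one RK4 step at a time; state shown every 25 steps (Δt=0.5):
t=0.500: state=(0.491, 0.630)
t=1.000: state=(0.676, 0.667)
t=1.500: state=(0.894, 0.713)
t=2.000: state=(1.109, 0.766)
t=2.500: state=(1.274, 0.828)
t=3.000: state=(1.370, 0.892)
t=3.500: state=(1.406, 0.958)
t=4.000: state=(1.403, 1.022)
t=4.500: state=(1.376, 1.082)
t=5.000: state=(1.336, 1.138)
t=5.500: state=(1.285, 1.191)
t=6.000: state=(1.228, 1.238)
t=6.500: state=(1.163, 1.281)
t=7.000: state=(1.090, 1.319)
t=7.500: state=(1.006, 1.352)
t=8.000: state=(0.908, 1.379)
t=8.500: state=(0.788, 1.400)
t=9.000: state=(0.633, 1.413)
t=9.500: state=(0.417, 1.418)
t=10.000: state=(0.090, 1.409)
t=10.500: state=(-0.429, 1.382)
t=11.000: state=(-1.148, 1.325)
t=11.500: state=(-1.724, 1.238)
t=12.000: state=(-1.930, 1.135)
t=12.500: state=(-1.957, 1.033)
t=13.000: state=(-1.937, 0.934)
t=13.500: state=(-1.906, 0.840)
t=14.000: state=(-1.872, 0.751)
t=14.500: state=(-1.838, 0.668)
t=14.700: state=(-1.824, 0.636)
largest grid value and its neighbours: w(9.440)=1.41781, w(9.460)=1.41781, w(9.480)=1.41779
parabola through these three points peaks at t≈9.452 with w≈1.41781

max w = 1.418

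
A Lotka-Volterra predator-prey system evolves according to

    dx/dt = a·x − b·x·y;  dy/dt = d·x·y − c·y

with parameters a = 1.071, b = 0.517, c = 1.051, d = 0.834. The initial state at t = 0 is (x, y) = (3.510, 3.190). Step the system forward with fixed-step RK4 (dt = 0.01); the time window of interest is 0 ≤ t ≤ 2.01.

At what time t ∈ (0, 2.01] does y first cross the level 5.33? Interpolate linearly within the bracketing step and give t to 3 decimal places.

t=0.000: state=(3.510, 3.190)
step 1 (dt=0.01): k1=(-2.030, 5.986), k2=(-2.078, 6.014), k3=(-2.078, 6.014), k4=(-2.126, 6.042); state += dt/6·(k1+2k2+2k3+k4)
t=0.010: state=(3.489, 3.250)
t=0.020: state=(3.467, 3.311)
t=0.030: state=(3.445, 3.372)
continuing one RK4 step at a time; state shown every 10 steps (Δt=0.1):
t=0.100: state=(3.261, 3.811)
t=0.200: state=(2.932, 4.444)
t=0.300: state=(2.553, 5.029)
t=0.350: state=(2.357, 5.286)
next step: t=0.360: state=(2.318, 5.334) — y has crossed 5.33
linear interpolation between t=0.350 (5.28645) and t=0.360 (5.33418) → t≈0.359

t = 0.359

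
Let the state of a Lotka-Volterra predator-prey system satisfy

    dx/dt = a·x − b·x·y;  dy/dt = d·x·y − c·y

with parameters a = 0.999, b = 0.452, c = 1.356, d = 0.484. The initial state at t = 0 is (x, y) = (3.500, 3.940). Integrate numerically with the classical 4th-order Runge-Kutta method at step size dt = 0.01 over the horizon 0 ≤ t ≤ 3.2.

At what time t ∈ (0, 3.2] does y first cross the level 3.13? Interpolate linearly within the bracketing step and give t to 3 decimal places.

t = 1.062

t=0.000: state=(3.500, 3.940)
step 1 (dt=0.01): k1=(-2.737, 1.332), k2=(-2.736, 1.308), k3=(-2.736, 1.308), k4=(-2.736, 1.284); state += dt/6·(k1+2k2+2k3+k4)
t=0.010: state=(3.473, 3.953)
t=0.020: state=(3.445, 3.966)
t=0.030: state=(3.418, 3.978)
continuing one RK4 step at a time; state shown every 20 steps (Δt=0.2):
t=0.200: state=(2.966, 4.107)
t=0.400: state=(2.499, 4.077)
t=0.600: state=(2.127, 3.885)
t=0.800: state=(1.852, 3.589)
t=1.000: state=(1.660, 3.241)
t=1.060: state=(1.617, 3.134)
next step: t=1.070: state=(1.610, 3.116) — y has crossed 3.13
linear interpolation between t=1.060 (3.13358) and t=1.070 (3.11562) → t≈1.062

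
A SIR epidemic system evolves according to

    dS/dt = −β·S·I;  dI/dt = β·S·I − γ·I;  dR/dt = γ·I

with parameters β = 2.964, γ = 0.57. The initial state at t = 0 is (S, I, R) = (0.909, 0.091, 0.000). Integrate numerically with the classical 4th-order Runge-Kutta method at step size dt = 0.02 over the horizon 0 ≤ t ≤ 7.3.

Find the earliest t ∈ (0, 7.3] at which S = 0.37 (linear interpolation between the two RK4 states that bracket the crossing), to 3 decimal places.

t=0.000: state=(0.909, 0.091, 0.000)
step 1 (dt=0.02): k1=(-0.245, 0.193, 0.052), k2=(-0.250, 0.197, 0.053), k3=(-0.250, 0.197, 0.053), k4=(-0.254, 0.200, 0.054); state += dt/6·(k1+2k2+2k3+k4)
t=0.020: state=(0.904, 0.095, 0.001)
t=0.040: state=(0.899, 0.099, 0.002)
t=0.060: state=(0.893, 0.103, 0.003)
continuing one RK4 step at a time; state shown every 25 steps (Δt=0.5):
t=0.500: state=(0.723, 0.233, 0.044)
t=1.000: state=(0.445, 0.418, 0.137)
t=1.140: state=(0.371, 0.457, 0.172)
next step: t=1.160: state=(0.361, 0.461, 0.178) — S has crossed 0.37
linear interpolation between t=1.140 (0.37093) and t=1.160 (0.36097) → t≈1.142

t = 1.142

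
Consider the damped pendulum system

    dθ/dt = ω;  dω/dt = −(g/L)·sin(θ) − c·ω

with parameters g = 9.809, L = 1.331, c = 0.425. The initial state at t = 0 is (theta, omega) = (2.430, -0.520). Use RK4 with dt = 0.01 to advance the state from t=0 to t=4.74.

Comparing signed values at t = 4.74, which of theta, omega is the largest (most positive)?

t=0.000: state=(2.430, -0.520)
step 1 (dt=0.01): k1=(-0.520, -4.592), k2=(-0.543, -4.596), k3=(-0.543, -4.597), k4=(-0.566, -4.602); state += dt/6·(k1+2k2+2k3+k4)
t=0.010: state=(2.425, -0.566)
t=0.020: state=(2.419, -0.612)
t=0.030: state=(2.412, -0.658)
continuing one RK4 step at a time; state shown every 20 steps (Δt=0.2):
t=0.200: state=(2.231, -1.486)
t=0.400: state=(1.824, -2.614)
t=0.600: state=(1.182, -3.788)
t=0.800: state=(0.344, -4.432)
t=1.000: state=(-0.513, -3.936)
t=1.200: state=(-1.170, -2.555)
t=1.400: state=(-1.522, -0.968)
t=1.600: state=(-1.564, 0.524)
t=1.800: state=(-1.321, 1.883)
t=2.000: state=(-0.829, 2.969)
t=2.200: state=(-0.177, 3.399)
t=2.400: state=(0.468, 2.903)
t=2.600: state=(0.939, 1.737)
t=2.800: state=(1.149, 0.359)
t=3.000: state=(1.087, -0.953)
t=3.200: state=(0.784, -2.022)
t=3.400: state=(0.312, -2.593)
t=3.600: state=(-0.205, -2.448)
t=3.800: state=(-0.624, -1.663)
t=4.000: state=(-0.849, -0.559)
t=4.200: state=(-0.847, 0.563)
t=4.400: state=(-0.637, 1.485)
t=4.600: state=(-0.281, 1.994)
t=4.740: state=(0.003, 2.015)
compare at T: theta=0.003, omega=2.015

largest component: omega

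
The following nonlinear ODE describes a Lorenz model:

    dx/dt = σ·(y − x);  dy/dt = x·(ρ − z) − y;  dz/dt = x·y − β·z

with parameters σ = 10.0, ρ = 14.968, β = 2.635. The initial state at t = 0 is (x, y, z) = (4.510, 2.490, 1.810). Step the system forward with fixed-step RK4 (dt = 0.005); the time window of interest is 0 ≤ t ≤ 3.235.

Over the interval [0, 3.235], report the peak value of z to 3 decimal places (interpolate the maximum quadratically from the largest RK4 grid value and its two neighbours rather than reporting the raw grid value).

t=0.000: state=(4.510, 2.490, 1.810)
step 1 (dt=0.005): k1=(-20.200, 56.853, 6.461), k2=(-18.274, 55.974, 6.926), k3=(-18.344, 56.034, 6.926), k4=(-16.481, 55.213, 7.379); state += dt/6·(k1+2k2+2k3+k4)
t=0.005: state=(4.418, 2.770, 1.845)
t=0.010: state=(4.345, 3.043, 1.884)
t=0.015: state=(4.288, 3.308, 1.927)
continuing one RK4 step at a time; state shown every 40 steps (Δt=0.2):
t=0.200: state=(8.561, 12.585, 8.890)
t=0.400: state=(9.082, 4.298, 22.356)
t=0.600: state=(1.524, -0.121, 14.050)
t=0.800: state=(0.349, 0.309, 8.300)
t=1.000: state=(0.628, 0.945, 4.944)
t=1.200: state=(1.954, 3.145, 3.315)
t=1.400: state=(6.517, 10.067, 6.396)
t=1.600: state=(10.634, 8.372, 21.365)
t=1.800: state=(3.001, 0.416, 15.999)
t=2.000: state=(0.950, 0.870, 9.564)
t=2.200: state=(1.591, 2.312, 5.937)
t=2.400: state=(4.423, 6.768, 5.604)
t=2.600: state=(10.024, 11.658, 15.805)
t=2.800: state=(5.978, 2.355, 18.816)
t=3.000: state=(1.990, 1.454, 11.864)
t=3.200: state=(2.387, 3.194, 7.712)
t=3.235: state=(2.708, 3.736, 7.327)
largest grid value and its neighbours: z(0.375)=22.56833, z(0.380)=22.57556, z(0.385)=22.55644
parabola through these three points peaks at t≈0.379 with z≈22.57624

max z = 22.576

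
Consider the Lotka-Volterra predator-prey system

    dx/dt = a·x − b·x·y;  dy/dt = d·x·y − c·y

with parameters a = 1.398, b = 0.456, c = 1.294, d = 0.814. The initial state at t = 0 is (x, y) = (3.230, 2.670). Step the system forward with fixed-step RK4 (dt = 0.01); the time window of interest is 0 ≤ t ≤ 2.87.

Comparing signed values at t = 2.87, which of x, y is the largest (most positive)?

t=0.000: state=(3.230, 2.670)
step 1 (dt=0.01): k1=(0.583, 3.565), k2=(0.557, 3.595), k3=(0.557, 3.595), k4=(0.531, 3.625); state += dt/6·(k1+2k2+2k3+k4)
t=0.010: state=(3.236, 2.706)
t=0.020: state=(3.241, 2.743)
t=0.030: state=(3.245, 2.780)
continuing one RK4 step at a time; state shown every 10 steps (Δt=0.1):
t=0.100: state=(3.261, 3.056)
t=0.200: state=(3.230, 3.499)
t=0.300: state=(3.132, 3.985)
t=0.400: state=(2.969, 4.490)
t=0.500: state=(2.751, 4.981)
t=0.600: state=(2.496, 5.419)
t=0.700: state=(2.223, 5.770)
t=0.800: state=(1.954, 6.008)
t=0.900: state=(1.703, 6.125)
t=1.000: state=(1.481, 6.125)
t=1.100: state=(1.290, 6.022)
t=1.200: state=(1.132, 5.838)
t=1.300: state=(1.003, 5.594)
t=1.400: state=(0.899, 5.310)
t=1.500: state=(0.818, 5.003)
t=1.600: state=(0.754, 4.685)
t=1.700: state=(0.705, 4.368)
t=1.800: state=(0.669, 4.059)
t=1.900: state=(0.644, 3.761)
t=2.000: state=(0.628, 3.480)
t=2.100: state=(0.620, 3.217)
t=2.200: state=(0.619, 2.973)
t=2.300: state=(0.625, 2.748)
t=2.400: state=(0.637, 2.541)
t=2.500: state=(0.656, 2.353)
t=2.600: state=(0.680, 2.183)
t=2.700: state=(0.710, 2.030)
t=2.800: state=(0.747, 1.892)
t=2.870: state=(0.777, 1.805)
compare at T: x=0.777, y=1.805

largest component: y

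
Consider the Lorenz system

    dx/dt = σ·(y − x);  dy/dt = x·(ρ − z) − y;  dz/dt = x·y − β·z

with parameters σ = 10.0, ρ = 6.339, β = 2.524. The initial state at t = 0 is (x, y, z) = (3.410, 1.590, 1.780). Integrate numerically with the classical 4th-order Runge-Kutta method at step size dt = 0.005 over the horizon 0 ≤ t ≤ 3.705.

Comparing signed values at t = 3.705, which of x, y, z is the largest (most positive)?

largest component: z

t=0.000: state=(3.410, 1.590, 1.780)
step 1 (dt=0.005): k1=(-18.200, 13.956, 0.929), k2=(-17.396, 13.706, 0.968), k3=(-17.422, 13.716, 0.969), k4=(-16.643, 13.474, 1.006); state += dt/6·(k1+2k2+2k3+k4)
t=0.005: state=(3.323, 1.659, 1.785)
t=0.010: state=(3.243, 1.725, 1.790)
t=0.015: state=(3.171, 1.789, 1.796)
continuing one RK4 step at a time; state shown every 40 steps (Δt=0.2):
t=0.200: state=(3.003, 3.552, 2.284)
t=0.400: state=(4.391, 5.076, 4.007)
t=0.600: state=(5.111, 5.031, 6.461)
t=0.800: state=(4.217, 3.570, 7.071)
t=1.000: state=(3.125, 2.753, 5.988)
t=1.200: state=(2.767, 2.760, 4.834)
t=1.400: state=(3.002, 3.223, 4.258)
t=1.600: state=(3.556, 3.859, 4.418)
t=1.800: state=(4.072, 4.246, 5.159)
t=2.000: state=(4.156, 4.066, 5.854)
t=2.200: state=(3.819, 3.612, 5.931)
t=2.400: state=(3.467, 3.345, 5.534)
t=2.600: state=(3.360, 3.373, 5.116)
t=2.800: state=(3.486, 3.586, 4.955)
t=3.000: state=(3.703, 3.806, 5.092)
t=3.200: state=(3.844, 3.873, 5.372)
t=3.400: state=(3.818, 3.769, 5.552)
t=3.600: state=(3.689, 3.621, 5.523)
t=3.705: state=(3.624, 3.570, 5.448)
compare at T: x=3.624, y=3.570, z=5.448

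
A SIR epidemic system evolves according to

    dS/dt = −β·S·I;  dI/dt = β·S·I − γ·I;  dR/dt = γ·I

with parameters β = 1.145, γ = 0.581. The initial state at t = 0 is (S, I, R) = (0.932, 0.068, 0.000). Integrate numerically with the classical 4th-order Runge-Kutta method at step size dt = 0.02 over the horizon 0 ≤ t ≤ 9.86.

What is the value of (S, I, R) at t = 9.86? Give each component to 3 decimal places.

(S, I, R) = (0.222, 0.050, 0.728)

t=0.000: state=(0.932, 0.068, 0.000)
step 1 (dt=0.02): k1=(-0.073, 0.033, 0.040), k2=(-0.073, 0.033, 0.040), k3=(-0.073, 0.033, 0.040), k4=(-0.073, 0.033, 0.040); state += dt/6·(k1+2k2+2k3+k4)
t=0.020: state=(0.931, 0.069, 0.001)
t=0.040: state=(0.929, 0.069, 0.002)
t=0.060: state=(0.928, 0.070, 0.002)
continuing one RK4 step at a time; state shown every 25 steps (Δt=0.5):
t=0.500: state=(0.892, 0.086, 0.022)
t=1.000: state=(0.845, 0.105, 0.050)
t=1.500: state=(0.790, 0.126, 0.084)
t=2.000: state=(0.731, 0.146, 0.123)
t=2.500: state=(0.669, 0.163, 0.168)
t=3.000: state=(0.607, 0.175, 0.217)
t=3.500: state=(0.548, 0.183, 0.269)
t=4.000: state=(0.493, 0.184, 0.323)
t=4.500: state=(0.445, 0.180, 0.376)
t=5.000: state=(0.402, 0.171, 0.427)
t=5.500: state=(0.366, 0.160, 0.475)
t=6.000: state=(0.335, 0.146, 0.519)
t=6.500: state=(0.309, 0.131, 0.559)
t=7.000: state=(0.288, 0.116, 0.595)
t=7.500: state=(0.271, 0.102, 0.627)
t=8.000: state=(0.256, 0.089, 0.655)
t=8.500: state=(0.245, 0.077, 0.679)
t=9.000: state=(0.235, 0.066, 0.699)
t=9.500: state=(0.227, 0.056, 0.717)
t=9.860: state=(0.222, 0.050, 0.728)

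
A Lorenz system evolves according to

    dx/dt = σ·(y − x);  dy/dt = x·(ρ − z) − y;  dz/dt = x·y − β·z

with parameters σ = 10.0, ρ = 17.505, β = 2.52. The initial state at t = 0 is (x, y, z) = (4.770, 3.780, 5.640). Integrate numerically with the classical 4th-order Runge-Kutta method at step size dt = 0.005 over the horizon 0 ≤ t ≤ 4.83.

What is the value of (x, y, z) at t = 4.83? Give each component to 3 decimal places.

(x, y, z) = (3.350, 4.801, 8.983)

t=0.000: state=(4.770, 3.780, 5.640)
step 1 (dt=0.005): k1=(-9.900, 52.816, 3.818), k2=(-8.332, 52.345, 4.327), k3=(-8.383, 52.387, 4.333), k4=(-6.862, 51.954, 4.843); state += dt/6·(k1+2k2+2k3+k4)
t=0.005: state=(4.728, 4.042, 5.662)
t=0.010: state=(4.701, 4.300, 5.688)
t=0.015: state=(4.688, 4.555, 5.720)
continuing one RK4 step at a time; state shown every 40 steps (Δt=0.2):
t=0.200: state=(9.596, 13.323, 13.680)
t=0.400: state=(8.061, 3.086, 23.921)
t=0.600: state=(1.541, 0.373, 15.072)
t=0.800: state=(1.040, 1.354, 9.240)
t=1.000: state=(2.706, 4.267, 6.364)
t=1.200: state=(8.398, 12.326, 11.471)
t=1.400: state=(9.380, 5.000, 24.513)
t=1.600: state=(2.054, 0.425, 16.186)
t=1.800: state=(1.139, 1.391, 9.944)
t=2.000: state=(2.717, 4.218, 6.808)
t=2.200: state=(8.173, 11.962, 11.375)
t=2.400: state=(9.515, 5.484, 24.302)
t=2.600: state=(2.316, 0.626, 16.397)
t=2.800: state=(1.391, 1.703, 10.159)
t=3.000: state=(3.256, 4.997, 7.295)
t=3.200: state=(9.021, 12.461, 13.575)
t=3.400: state=(8.379, 4.131, 23.492)
t=3.600: state=(2.212, 1.001, 15.461)
t=3.800: state=(1.890, 2.472, 9.797)
t=4.000: state=(4.622, 6.989, 8.264)
t=4.200: state=(10.387, 12.041, 18.526)
t=4.400: state=(6.001, 2.266, 21.138)
t=4.600: state=(2.107, 1.704, 13.576)
t=4.800: state=(2.955, 4.142, 9.249)
t=4.830: state=(3.350, 4.801, 8.983)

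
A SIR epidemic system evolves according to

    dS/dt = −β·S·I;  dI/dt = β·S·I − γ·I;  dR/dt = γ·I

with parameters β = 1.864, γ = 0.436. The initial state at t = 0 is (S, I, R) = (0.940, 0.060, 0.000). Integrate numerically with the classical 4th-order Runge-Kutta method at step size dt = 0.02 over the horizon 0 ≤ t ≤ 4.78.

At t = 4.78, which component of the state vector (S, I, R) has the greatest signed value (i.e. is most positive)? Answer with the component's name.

largest component: R

t=0.000: state=(0.940, 0.060, 0.000)
step 1 (dt=0.02): k1=(-0.105, 0.079, 0.026), k2=(-0.106, 0.080, 0.027), k3=(-0.106, 0.080, 0.027), k4=(-0.108, 0.081, 0.027); state += dt/6·(k1+2k2+2k3+k4)
t=0.020: state=(0.938, 0.062, 0.001)
t=0.040: state=(0.936, 0.063, 0.001)
t=0.060: state=(0.933, 0.065, 0.002)
continuing one RK4 step at a time; state shown every 10 steps (Δt=0.2):
t=0.200: state=(0.916, 0.078, 0.006)
t=0.400: state=(0.887, 0.100, 0.014)
t=0.600: state=(0.850, 0.126, 0.024)
t=0.800: state=(0.806, 0.158, 0.036)
t=1.000: state=(0.755, 0.193, 0.051)
t=1.200: state=(0.698, 0.233, 0.070)
t=1.400: state=(0.635, 0.273, 0.092)
t=1.600: state=(0.569, 0.313, 0.117)
t=1.800: state=(0.503, 0.351, 0.146)
t=2.000: state=(0.438, 0.383, 0.178)
t=2.200: state=(0.378, 0.409, 0.213)
t=2.400: state=(0.324, 0.427, 0.249)
t=2.600: state=(0.275, 0.437, 0.287)
t=2.800: state=(0.234, 0.441, 0.326)
t=3.000: state=(0.198, 0.438, 0.364)
t=3.200: state=(0.169, 0.430, 0.402)
t=3.400: state=(0.144, 0.417, 0.439)
t=3.600: state=(0.124, 0.402, 0.474)
t=3.800: state=(0.107, 0.384, 0.509)
t=4.000: state=(0.093, 0.366, 0.541)
t=4.200: state=(0.081, 0.346, 0.572)
t=4.400: state=(0.072, 0.326, 0.602)
t=4.600: state=(0.064, 0.307, 0.629)
t=4.780: state=(0.058, 0.290, 0.653)
compare at T: S=0.058, I=0.290, R=0.653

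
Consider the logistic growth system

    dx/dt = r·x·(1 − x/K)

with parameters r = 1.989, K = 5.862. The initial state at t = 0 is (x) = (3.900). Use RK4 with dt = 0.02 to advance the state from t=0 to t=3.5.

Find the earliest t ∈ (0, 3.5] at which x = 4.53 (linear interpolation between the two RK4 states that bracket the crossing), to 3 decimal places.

t = 0.270

t=0.000: state=(3.900)
step 1 (dt=0.02): k1=(2.596), k2=(2.579), k3=(2.579), k4=(2.561); state += dt/6·(k1+2k2+2k3+k4)
t=0.020: state=(3.952)
t=0.040: state=(4.002)
t=0.060: state=(4.053)
continuing one RK4 step at a time; state shown every 10 steps (Δt=0.2):
t=0.200: state=(4.381)
t=0.260: state=(4.509)
next step: t=0.280: state=(4.550) — x has crossed 4.53
linear interpolation between t=0.260 (4.50942) and t=0.280 (4.55036) → t≈0.270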